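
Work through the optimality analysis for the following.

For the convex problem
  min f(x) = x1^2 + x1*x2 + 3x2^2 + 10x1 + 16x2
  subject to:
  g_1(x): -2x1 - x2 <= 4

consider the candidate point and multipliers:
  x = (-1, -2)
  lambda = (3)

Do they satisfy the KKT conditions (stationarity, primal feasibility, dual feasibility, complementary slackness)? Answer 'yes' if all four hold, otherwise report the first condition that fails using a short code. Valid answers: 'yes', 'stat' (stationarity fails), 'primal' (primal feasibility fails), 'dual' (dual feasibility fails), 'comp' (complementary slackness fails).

Gradient of f: grad f(x) = Q x + c = (6, 3)
Constraint values g_i(x) = a_i^T x - b_i:
  g_1((-1, -2)) = 0
Stationarity residual: grad f(x) + sum_i lambda_i a_i = (0, 0)
  -> stationarity OK
Primal feasibility (all g_i <= 0): OK
Dual feasibility (all lambda_i >= 0): OK
Complementary slackness (lambda_i * g_i(x) = 0 for all i): OK

Verdict: yes, KKT holds.

yes


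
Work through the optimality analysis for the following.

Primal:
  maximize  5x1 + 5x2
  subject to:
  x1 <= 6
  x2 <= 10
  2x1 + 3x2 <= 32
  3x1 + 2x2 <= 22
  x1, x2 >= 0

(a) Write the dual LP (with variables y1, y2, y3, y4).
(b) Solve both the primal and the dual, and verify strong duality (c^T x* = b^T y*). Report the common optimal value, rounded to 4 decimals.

The standard primal-dual pair for 'max c^T x s.t. A x <= b, x >= 0' is:
  Dual:  min b^T y  s.t.  A^T y >= c,  y >= 0.

So the dual LP is:
  minimize  6y1 + 10y2 + 32y3 + 22y4
  subject to:
    y1 + 2y3 + 3y4 >= 5
    y2 + 3y3 + 2y4 >= 5
    y1, y2, y3, y4 >= 0

Solving the primal: x* = (0.6667, 10).
  primal value c^T x* = 53.3333.
Solving the dual: y* = (0, 1.6667, 0, 1.6667).
  dual value b^T y* = 53.3333.
Strong duality: c^T x* = b^T y*. Confirmed.

53.3333


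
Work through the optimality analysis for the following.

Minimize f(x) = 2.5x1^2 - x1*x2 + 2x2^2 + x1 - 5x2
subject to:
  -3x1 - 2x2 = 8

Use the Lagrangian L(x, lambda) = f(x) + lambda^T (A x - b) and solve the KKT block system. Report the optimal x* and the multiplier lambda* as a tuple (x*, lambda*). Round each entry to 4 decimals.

Form the Lagrangian:
  L(x, lambda) = (1/2) x^T Q x + c^T x + lambda^T (A x - b)
Stationarity (grad_x L = 0): Q x + c + A^T lambda = 0.
Primal feasibility: A x = b.

This gives the KKT block system:
  [ Q   A^T ] [ x     ]   [-c ]
  [ A    0  ] [ lambda ] = [ b ]

Solving the linear system:
  x*      = (-2.1471, -0.7794)
  lambda* = (-2.9853)
  f(x*)   = 12.8162

x* = (-2.1471, -0.7794), lambda* = (-2.9853)


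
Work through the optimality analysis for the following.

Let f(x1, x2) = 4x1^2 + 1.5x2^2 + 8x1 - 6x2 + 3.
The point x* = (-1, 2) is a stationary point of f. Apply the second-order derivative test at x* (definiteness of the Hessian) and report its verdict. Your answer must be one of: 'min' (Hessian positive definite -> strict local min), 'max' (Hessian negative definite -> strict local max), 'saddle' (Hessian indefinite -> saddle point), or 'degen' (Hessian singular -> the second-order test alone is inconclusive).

Compute the Hessian H = grad^2 f:
  H = [[8, 0], [0, 3]]
Verify stationarity: grad f(x*) = H x* + g = (0, 0).
Eigenvalues of H: 3, 8.
Both eigenvalues > 0, so H is positive definite -> x* is a strict local min.

min


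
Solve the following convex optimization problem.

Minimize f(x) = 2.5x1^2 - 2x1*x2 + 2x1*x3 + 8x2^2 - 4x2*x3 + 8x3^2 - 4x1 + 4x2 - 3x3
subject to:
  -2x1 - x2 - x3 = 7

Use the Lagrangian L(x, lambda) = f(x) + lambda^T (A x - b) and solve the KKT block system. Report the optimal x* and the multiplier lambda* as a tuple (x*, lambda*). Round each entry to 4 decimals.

Form the Lagrangian:
  L(x, lambda) = (1/2) x^T Q x + c^T x + lambda^T (A x - b)
Stationarity (grad_x L = 0): Q x + c + A^T lambda = 0.
Primal feasibility: A x = b.

This gives the KKT block system:
  [ Q   A^T ] [ x     ]   [-c ]
  [ A    0  ] [ lambda ] = [ b ]

Solving the linear system:
  x*      = (-2.7867, -1.167, -0.2596)
  lambda* = (-8.0594)
  f(x*)   = 31.837

x* = (-2.7867, -1.167, -0.2596), lambda* = (-8.0594)


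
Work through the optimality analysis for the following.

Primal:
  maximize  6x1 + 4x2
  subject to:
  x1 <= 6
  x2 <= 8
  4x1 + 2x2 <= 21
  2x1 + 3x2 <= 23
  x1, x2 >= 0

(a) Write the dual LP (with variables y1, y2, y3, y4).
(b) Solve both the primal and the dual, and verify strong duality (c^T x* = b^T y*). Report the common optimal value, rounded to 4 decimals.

The standard primal-dual pair for 'max c^T x s.t. A x <= b, x >= 0' is:
  Dual:  min b^T y  s.t.  A^T y >= c,  y >= 0.

So the dual LP is:
  minimize  6y1 + 8y2 + 21y3 + 23y4
  subject to:
    y1 + 4y3 + 2y4 >= 6
    y2 + 2y3 + 3y4 >= 4
    y1, y2, y3, y4 >= 0

Solving the primal: x* = (2.125, 6.25).
  primal value c^T x* = 37.75.
Solving the dual: y* = (0, 0, 1.25, 0.5).
  dual value b^T y* = 37.75.
Strong duality: c^T x* = b^T y*. Confirmed.

37.75


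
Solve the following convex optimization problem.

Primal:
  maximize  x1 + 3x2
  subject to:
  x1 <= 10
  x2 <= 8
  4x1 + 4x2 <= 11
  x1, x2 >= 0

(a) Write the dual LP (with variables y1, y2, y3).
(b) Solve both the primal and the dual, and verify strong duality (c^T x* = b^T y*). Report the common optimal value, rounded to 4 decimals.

The standard primal-dual pair for 'max c^T x s.t. A x <= b, x >= 0' is:
  Dual:  min b^T y  s.t.  A^T y >= c,  y >= 0.

So the dual LP is:
  minimize  10y1 + 8y2 + 11y3
  subject to:
    y1 + 4y3 >= 1
    y2 + 4y3 >= 3
    y1, y2, y3 >= 0

Solving the primal: x* = (0, 2.75).
  primal value c^T x* = 8.25.
Solving the dual: y* = (0, 0, 0.75).
  dual value b^T y* = 8.25.
Strong duality: c^T x* = b^T y*. Confirmed.

8.25


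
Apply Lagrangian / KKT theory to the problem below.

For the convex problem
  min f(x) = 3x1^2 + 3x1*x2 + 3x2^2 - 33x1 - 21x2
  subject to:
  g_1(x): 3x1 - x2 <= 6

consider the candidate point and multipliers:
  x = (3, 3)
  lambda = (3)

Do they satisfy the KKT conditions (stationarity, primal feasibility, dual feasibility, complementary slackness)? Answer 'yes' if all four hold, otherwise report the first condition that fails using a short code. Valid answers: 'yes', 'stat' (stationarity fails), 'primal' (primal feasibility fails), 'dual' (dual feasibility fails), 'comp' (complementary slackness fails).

Gradient of f: grad f(x) = Q x + c = (-6, 6)
Constraint values g_i(x) = a_i^T x - b_i:
  g_1((3, 3)) = 0
Stationarity residual: grad f(x) + sum_i lambda_i a_i = (3, 3)
  -> stationarity FAILS
Primal feasibility (all g_i <= 0): OK
Dual feasibility (all lambda_i >= 0): OK
Complementary slackness (lambda_i * g_i(x) = 0 for all i): OK

Verdict: the first failing condition is stationarity -> stat.

stat


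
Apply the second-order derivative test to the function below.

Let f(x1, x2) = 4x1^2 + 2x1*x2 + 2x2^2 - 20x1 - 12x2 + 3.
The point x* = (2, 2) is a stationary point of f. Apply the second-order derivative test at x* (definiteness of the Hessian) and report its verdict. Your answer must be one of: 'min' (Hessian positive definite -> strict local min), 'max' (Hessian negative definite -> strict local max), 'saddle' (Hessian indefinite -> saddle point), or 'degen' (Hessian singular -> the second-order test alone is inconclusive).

Compute the Hessian H = grad^2 f:
  H = [[8, 2], [2, 4]]
Verify stationarity: grad f(x*) = H x* + g = (0, 0).
Eigenvalues of H: 3.1716, 8.8284.
Both eigenvalues > 0, so H is positive definite -> x* is a strict local min.

min


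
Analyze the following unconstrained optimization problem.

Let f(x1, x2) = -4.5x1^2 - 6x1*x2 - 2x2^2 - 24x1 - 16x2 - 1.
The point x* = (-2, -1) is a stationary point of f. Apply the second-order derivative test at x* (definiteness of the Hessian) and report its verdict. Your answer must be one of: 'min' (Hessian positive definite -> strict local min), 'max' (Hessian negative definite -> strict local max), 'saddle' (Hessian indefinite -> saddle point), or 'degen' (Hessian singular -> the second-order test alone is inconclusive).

Compute the Hessian H = grad^2 f:
  H = [[-9, -6], [-6, -4]]
Verify stationarity: grad f(x*) = H x* + g = (0, 0).
Eigenvalues of H: -13, 0.
H has a zero eigenvalue (singular; negative semidefinite but not definite), so H is neither positive definite, negative definite, nor indefinite. The second-order test alone is inconclusive -> degen.
(Indeed, f is constant along the null direction of H through x*, so x* is not a strict local extremum.)

degen


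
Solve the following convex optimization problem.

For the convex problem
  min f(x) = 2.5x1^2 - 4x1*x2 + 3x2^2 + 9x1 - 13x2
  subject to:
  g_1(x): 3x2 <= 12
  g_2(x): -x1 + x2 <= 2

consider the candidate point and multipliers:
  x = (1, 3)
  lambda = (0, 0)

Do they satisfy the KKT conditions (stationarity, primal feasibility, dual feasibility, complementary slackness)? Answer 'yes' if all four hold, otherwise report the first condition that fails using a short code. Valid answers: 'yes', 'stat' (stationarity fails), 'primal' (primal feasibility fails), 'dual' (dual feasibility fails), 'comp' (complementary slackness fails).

Gradient of f: grad f(x) = Q x + c = (2, 1)
Constraint values g_i(x) = a_i^T x - b_i:
  g_1((1, 3)) = -3
  g_2((1, 3)) = 0
Stationarity residual: grad f(x) + sum_i lambda_i a_i = (2, 1)
  -> stationarity FAILS
Primal feasibility (all g_i <= 0): OK
Dual feasibility (all lambda_i >= 0): OK
Complementary slackness (lambda_i * g_i(x) = 0 for all i): OK

Verdict: the first failing condition is stationarity -> stat.

stat


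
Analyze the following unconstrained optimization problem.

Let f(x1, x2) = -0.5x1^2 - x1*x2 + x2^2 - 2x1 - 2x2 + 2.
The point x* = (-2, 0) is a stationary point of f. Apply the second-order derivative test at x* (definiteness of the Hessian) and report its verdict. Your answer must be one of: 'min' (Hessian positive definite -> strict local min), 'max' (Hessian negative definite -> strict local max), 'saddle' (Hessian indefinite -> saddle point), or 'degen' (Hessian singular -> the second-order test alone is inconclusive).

Compute the Hessian H = grad^2 f:
  H = [[-1, -1], [-1, 2]]
Verify stationarity: grad f(x*) = H x* + g = (0, 0).
Eigenvalues of H: -1.3028, 2.3028.
Eigenvalues have mixed signs, so H is indefinite -> x* is a saddle point.

saddle


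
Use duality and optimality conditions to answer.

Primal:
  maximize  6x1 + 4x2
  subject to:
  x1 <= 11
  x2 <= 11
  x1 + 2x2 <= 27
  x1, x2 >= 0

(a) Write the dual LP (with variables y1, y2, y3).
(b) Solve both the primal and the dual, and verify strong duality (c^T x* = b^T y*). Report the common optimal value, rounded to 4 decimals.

The standard primal-dual pair for 'max c^T x s.t. A x <= b, x >= 0' is:
  Dual:  min b^T y  s.t.  A^T y >= c,  y >= 0.

So the dual LP is:
  minimize  11y1 + 11y2 + 27y3
  subject to:
    y1 + y3 >= 6
    y2 + 2y3 >= 4
    y1, y2, y3 >= 0

Solving the primal: x* = (11, 8).
  primal value c^T x* = 98.
Solving the dual: y* = (4, 0, 2).
  dual value b^T y* = 98.
Strong duality: c^T x* = b^T y*. Confirmed.

98


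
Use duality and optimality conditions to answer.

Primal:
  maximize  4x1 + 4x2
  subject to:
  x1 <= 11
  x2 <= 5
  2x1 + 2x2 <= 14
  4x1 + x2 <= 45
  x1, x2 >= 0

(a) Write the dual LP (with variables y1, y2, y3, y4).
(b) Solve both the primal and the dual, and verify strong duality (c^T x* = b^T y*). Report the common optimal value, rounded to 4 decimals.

The standard primal-dual pair for 'max c^T x s.t. A x <= b, x >= 0' is:
  Dual:  min b^T y  s.t.  A^T y >= c,  y >= 0.

So the dual LP is:
  minimize  11y1 + 5y2 + 14y3 + 45y4
  subject to:
    y1 + 2y3 + 4y4 >= 4
    y2 + 2y3 + y4 >= 4
    y1, y2, y3, y4 >= 0

Solving the primal: x* = (7, 0).
  primal value c^T x* = 28.
Solving the dual: y* = (0, 0, 2, 0).
  dual value b^T y* = 28.
Strong duality: c^T x* = b^T y*. Confirmed.

28


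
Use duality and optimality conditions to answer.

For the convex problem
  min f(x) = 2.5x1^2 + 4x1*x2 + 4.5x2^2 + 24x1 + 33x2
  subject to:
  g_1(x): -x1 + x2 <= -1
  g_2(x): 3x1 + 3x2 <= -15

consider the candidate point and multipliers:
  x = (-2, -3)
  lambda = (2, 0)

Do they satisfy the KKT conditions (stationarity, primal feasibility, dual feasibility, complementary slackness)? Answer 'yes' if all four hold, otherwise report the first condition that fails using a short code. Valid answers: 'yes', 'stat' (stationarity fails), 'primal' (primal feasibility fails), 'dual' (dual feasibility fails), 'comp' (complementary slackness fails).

Gradient of f: grad f(x) = Q x + c = (2, -2)
Constraint values g_i(x) = a_i^T x - b_i:
  g_1((-2, -3)) = 0
  g_2((-2, -3)) = 0
Stationarity residual: grad f(x) + sum_i lambda_i a_i = (0, 0)
  -> stationarity OK
Primal feasibility (all g_i <= 0): OK
Dual feasibility (all lambda_i >= 0): OK
Complementary slackness (lambda_i * g_i(x) = 0 for all i): OK

Verdict: yes, KKT holds.

yes


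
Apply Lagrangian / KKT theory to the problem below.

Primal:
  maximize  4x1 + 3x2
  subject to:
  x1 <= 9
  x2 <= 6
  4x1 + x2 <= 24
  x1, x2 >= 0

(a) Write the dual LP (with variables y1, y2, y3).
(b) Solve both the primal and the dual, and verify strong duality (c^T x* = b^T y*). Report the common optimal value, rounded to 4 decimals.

The standard primal-dual pair for 'max c^T x s.t. A x <= b, x >= 0' is:
  Dual:  min b^T y  s.t.  A^T y >= c,  y >= 0.

So the dual LP is:
  minimize  9y1 + 6y2 + 24y3
  subject to:
    y1 + 4y3 >= 4
    y2 + y3 >= 3
    y1, y2, y3 >= 0

Solving the primal: x* = (4.5, 6).
  primal value c^T x* = 36.
Solving the dual: y* = (0, 2, 1).
  dual value b^T y* = 36.
Strong duality: c^T x* = b^T y*. Confirmed.

36


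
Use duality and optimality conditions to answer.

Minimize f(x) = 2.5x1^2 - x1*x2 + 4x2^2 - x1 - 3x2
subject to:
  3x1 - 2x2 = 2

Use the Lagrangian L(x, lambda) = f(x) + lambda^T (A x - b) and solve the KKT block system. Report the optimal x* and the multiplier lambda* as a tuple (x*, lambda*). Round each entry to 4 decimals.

Form the Lagrangian:
  L(x, lambda) = (1/2) x^T Q x + c^T x + lambda^T (A x - b)
Stationarity (grad_x L = 0): Q x + c + A^T lambda = 0.
Primal feasibility: A x = b.

This gives the KKT block system:
  [ Q   A^T ] [ x     ]   [-c ]
  [ A    0  ] [ lambda ] = [ b ]

Solving the linear system:
  x*      = (0.825, 0.2375)
  lambda* = (-0.9625)
  f(x*)   = 0.1937

x* = (0.825, 0.2375), lambda* = (-0.9625)


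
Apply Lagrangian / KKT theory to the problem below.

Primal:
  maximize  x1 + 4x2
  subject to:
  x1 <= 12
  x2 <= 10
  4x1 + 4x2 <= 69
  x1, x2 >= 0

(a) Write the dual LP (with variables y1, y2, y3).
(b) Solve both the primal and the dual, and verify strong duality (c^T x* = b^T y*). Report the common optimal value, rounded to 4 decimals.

The standard primal-dual pair for 'max c^T x s.t. A x <= b, x >= 0' is:
  Dual:  min b^T y  s.t.  A^T y >= c,  y >= 0.

So the dual LP is:
  minimize  12y1 + 10y2 + 69y3
  subject to:
    y1 + 4y3 >= 1
    y2 + 4y3 >= 4
    y1, y2, y3 >= 0

Solving the primal: x* = (7.25, 10).
  primal value c^T x* = 47.25.
Solving the dual: y* = (0, 3, 0.25).
  dual value b^T y* = 47.25.
Strong duality: c^T x* = b^T y*. Confirmed.

47.25


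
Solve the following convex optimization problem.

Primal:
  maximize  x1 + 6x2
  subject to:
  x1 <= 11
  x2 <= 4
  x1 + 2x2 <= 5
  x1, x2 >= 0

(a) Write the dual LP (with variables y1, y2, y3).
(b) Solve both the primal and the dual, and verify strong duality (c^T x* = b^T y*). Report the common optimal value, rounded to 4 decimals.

The standard primal-dual pair for 'max c^T x s.t. A x <= b, x >= 0' is:
  Dual:  min b^T y  s.t.  A^T y >= c,  y >= 0.

So the dual LP is:
  minimize  11y1 + 4y2 + 5y3
  subject to:
    y1 + y3 >= 1
    y2 + 2y3 >= 6
    y1, y2, y3 >= 0

Solving the primal: x* = (0, 2.5).
  primal value c^T x* = 15.
Solving the dual: y* = (0, 0, 3).
  dual value b^T y* = 15.
Strong duality: c^T x* = b^T y*. Confirmed.

15


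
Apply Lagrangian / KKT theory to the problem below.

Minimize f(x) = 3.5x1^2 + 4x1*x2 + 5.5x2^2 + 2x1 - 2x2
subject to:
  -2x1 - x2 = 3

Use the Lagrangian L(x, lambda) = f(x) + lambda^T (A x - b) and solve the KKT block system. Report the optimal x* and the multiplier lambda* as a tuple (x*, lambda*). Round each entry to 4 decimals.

Form the Lagrangian:
  L(x, lambda) = (1/2) x^T Q x + c^T x + lambda^T (A x - b)
Stationarity (grad_x L = 0): Q x + c + A^T lambda = 0.
Primal feasibility: A x = b.

This gives the KKT block system:
  [ Q   A^T ] [ x     ]   [-c ]
  [ A    0  ] [ lambda ] = [ b ]

Solving the linear system:
  x*      = (-1.7143, 0.4286)
  lambda* = (-4.1429)
  f(x*)   = 4.0714

x* = (-1.7143, 0.4286), lambda* = (-4.1429)


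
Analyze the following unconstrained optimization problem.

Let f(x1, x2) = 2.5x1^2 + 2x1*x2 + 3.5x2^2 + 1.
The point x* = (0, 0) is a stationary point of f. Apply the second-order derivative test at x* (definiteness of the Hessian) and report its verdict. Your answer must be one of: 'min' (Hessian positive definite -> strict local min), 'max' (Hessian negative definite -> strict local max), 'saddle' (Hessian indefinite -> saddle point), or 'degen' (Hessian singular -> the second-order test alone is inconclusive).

Compute the Hessian H = grad^2 f:
  H = [[5, 2], [2, 7]]
Verify stationarity: grad f(x*) = H x* + g = (0, 0).
Eigenvalues of H: 3.7639, 8.2361.
Both eigenvalues > 0, so H is positive definite -> x* is a strict local min.

min


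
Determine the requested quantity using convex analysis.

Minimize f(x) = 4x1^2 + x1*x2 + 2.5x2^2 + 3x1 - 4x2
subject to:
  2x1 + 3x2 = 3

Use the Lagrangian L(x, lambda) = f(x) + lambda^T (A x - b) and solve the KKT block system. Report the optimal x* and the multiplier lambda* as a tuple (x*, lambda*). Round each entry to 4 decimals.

Form the Lagrangian:
  L(x, lambda) = (1/2) x^T Q x + c^T x + lambda^T (A x - b)
Stationarity (grad_x L = 0): Q x + c + A^T lambda = 0.
Primal feasibility: A x = b.

This gives the KKT block system:
  [ Q   A^T ] [ x     ]   [-c ]
  [ A    0  ] [ lambda ] = [ b ]

Solving the linear system:
  x*      = (-0.375, 1.25)
  lambda* = (-0.625)
  f(x*)   = -2.125

x* = (-0.375, 1.25), lambda* = (-0.625)


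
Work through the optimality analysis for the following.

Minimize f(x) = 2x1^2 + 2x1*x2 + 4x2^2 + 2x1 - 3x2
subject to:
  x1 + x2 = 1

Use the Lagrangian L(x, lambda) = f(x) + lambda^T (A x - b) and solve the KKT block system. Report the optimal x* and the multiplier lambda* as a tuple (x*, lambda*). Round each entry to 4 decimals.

Form the Lagrangian:
  L(x, lambda) = (1/2) x^T Q x + c^T x + lambda^T (A x - b)
Stationarity (grad_x L = 0): Q x + c + A^T lambda = 0.
Primal feasibility: A x = b.

This gives the KKT block system:
  [ Q   A^T ] [ x     ]   [-c ]
  [ A    0  ] [ lambda ] = [ b ]

Solving the linear system:
  x*      = (0.125, 0.875)
  lambda* = (-4.25)
  f(x*)   = 0.9375

x* = (0.125, 0.875), lambda* = (-4.25)


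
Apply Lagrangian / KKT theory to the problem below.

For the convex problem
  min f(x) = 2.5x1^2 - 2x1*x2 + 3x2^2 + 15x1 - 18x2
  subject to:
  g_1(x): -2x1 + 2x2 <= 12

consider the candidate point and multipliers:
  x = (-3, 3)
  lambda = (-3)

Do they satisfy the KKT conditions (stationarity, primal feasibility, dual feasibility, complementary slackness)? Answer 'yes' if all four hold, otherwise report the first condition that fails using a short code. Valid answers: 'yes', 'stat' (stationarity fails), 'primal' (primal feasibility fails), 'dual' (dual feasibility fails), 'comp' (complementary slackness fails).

Gradient of f: grad f(x) = Q x + c = (-6, 6)
Constraint values g_i(x) = a_i^T x - b_i:
  g_1((-3, 3)) = 0
Stationarity residual: grad f(x) + sum_i lambda_i a_i = (0, 0)
  -> stationarity OK
Primal feasibility (all g_i <= 0): OK
Dual feasibility (all lambda_i >= 0): FAILS
Complementary slackness (lambda_i * g_i(x) = 0 for all i): OK

Verdict: the first failing condition is dual_feasibility -> dual.

dual


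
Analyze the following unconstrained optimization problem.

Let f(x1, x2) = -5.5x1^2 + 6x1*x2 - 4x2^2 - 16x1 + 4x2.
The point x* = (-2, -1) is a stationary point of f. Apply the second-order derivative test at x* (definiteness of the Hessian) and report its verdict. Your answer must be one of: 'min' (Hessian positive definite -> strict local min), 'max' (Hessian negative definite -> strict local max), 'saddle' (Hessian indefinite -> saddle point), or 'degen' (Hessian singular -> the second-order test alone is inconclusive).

Compute the Hessian H = grad^2 f:
  H = [[-11, 6], [6, -8]]
Verify stationarity: grad f(x*) = H x* + g = (0, 0).
Eigenvalues of H: -15.6847, -3.3153.
Both eigenvalues < 0, so H is negative definite -> x* is a strict local max.

max


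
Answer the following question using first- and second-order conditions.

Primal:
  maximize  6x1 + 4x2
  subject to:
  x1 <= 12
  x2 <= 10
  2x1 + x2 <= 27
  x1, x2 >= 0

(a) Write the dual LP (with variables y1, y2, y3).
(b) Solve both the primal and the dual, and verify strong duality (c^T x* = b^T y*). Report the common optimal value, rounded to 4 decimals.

The standard primal-dual pair for 'max c^T x s.t. A x <= b, x >= 0' is:
  Dual:  min b^T y  s.t.  A^T y >= c,  y >= 0.

So the dual LP is:
  minimize  12y1 + 10y2 + 27y3
  subject to:
    y1 + 2y3 >= 6
    y2 + y3 >= 4
    y1, y2, y3 >= 0

Solving the primal: x* = (8.5, 10).
  primal value c^T x* = 91.
Solving the dual: y* = (0, 1, 3).
  dual value b^T y* = 91.
Strong duality: c^T x* = b^T y*. Confirmed.

91


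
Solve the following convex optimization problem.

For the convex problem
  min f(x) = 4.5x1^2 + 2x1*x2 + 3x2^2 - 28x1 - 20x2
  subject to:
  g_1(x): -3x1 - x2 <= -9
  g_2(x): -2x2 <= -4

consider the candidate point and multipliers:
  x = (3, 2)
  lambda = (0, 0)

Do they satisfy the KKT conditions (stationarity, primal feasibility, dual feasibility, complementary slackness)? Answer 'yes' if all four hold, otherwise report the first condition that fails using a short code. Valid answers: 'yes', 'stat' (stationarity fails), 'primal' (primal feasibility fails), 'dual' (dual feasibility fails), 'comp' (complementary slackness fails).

Gradient of f: grad f(x) = Q x + c = (3, -2)
Constraint values g_i(x) = a_i^T x - b_i:
  g_1((3, 2)) = -2
  g_2((3, 2)) = 0
Stationarity residual: grad f(x) + sum_i lambda_i a_i = (3, -2)
  -> stationarity FAILS
Primal feasibility (all g_i <= 0): OK
Dual feasibility (all lambda_i >= 0): OK
Complementary slackness (lambda_i * g_i(x) = 0 for all i): OK

Verdict: the first failing condition is stationarity -> stat.

stat


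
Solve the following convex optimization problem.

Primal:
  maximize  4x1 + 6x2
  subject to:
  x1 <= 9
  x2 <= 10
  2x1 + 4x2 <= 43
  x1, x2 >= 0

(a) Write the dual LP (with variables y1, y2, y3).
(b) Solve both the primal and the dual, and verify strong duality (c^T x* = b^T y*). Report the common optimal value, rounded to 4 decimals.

The standard primal-dual pair for 'max c^T x s.t. A x <= b, x >= 0' is:
  Dual:  min b^T y  s.t.  A^T y >= c,  y >= 0.

So the dual LP is:
  minimize  9y1 + 10y2 + 43y3
  subject to:
    y1 + 2y3 >= 4
    y2 + 4y3 >= 6
    y1, y2, y3 >= 0

Solving the primal: x* = (9, 6.25).
  primal value c^T x* = 73.5.
Solving the dual: y* = (1, 0, 1.5).
  dual value b^T y* = 73.5.
Strong duality: c^T x* = b^T y*. Confirmed.

73.5


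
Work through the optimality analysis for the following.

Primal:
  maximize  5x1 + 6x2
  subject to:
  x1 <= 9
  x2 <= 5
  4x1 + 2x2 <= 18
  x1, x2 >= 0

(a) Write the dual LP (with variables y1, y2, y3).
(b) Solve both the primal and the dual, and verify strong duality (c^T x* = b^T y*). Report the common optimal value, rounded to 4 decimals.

The standard primal-dual pair for 'max c^T x s.t. A x <= b, x >= 0' is:
  Dual:  min b^T y  s.t.  A^T y >= c,  y >= 0.

So the dual LP is:
  minimize  9y1 + 5y2 + 18y3
  subject to:
    y1 + 4y3 >= 5
    y2 + 2y3 >= 6
    y1, y2, y3 >= 0

Solving the primal: x* = (2, 5).
  primal value c^T x* = 40.
Solving the dual: y* = (0, 3.5, 1.25).
  dual value b^T y* = 40.
Strong duality: c^T x* = b^T y*. Confirmed.

40


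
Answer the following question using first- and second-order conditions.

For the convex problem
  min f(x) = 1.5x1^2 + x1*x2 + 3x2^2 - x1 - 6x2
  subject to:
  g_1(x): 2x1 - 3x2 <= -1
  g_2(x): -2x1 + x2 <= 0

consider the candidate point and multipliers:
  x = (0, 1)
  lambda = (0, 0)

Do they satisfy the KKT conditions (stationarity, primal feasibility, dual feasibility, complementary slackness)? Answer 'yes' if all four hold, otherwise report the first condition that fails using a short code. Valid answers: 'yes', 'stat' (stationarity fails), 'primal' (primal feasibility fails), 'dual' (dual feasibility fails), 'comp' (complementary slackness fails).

Gradient of f: grad f(x) = Q x + c = (0, 0)
Constraint values g_i(x) = a_i^T x - b_i:
  g_1((0, 1)) = -2
  g_2((0, 1)) = 1
Stationarity residual: grad f(x) + sum_i lambda_i a_i = (0, 0)
  -> stationarity OK
Primal feasibility (all g_i <= 0): FAILS
Dual feasibility (all lambda_i >= 0): OK
Complementary slackness (lambda_i * g_i(x) = 0 for all i): OK

Verdict: the first failing condition is primal_feasibility -> primal.

primal


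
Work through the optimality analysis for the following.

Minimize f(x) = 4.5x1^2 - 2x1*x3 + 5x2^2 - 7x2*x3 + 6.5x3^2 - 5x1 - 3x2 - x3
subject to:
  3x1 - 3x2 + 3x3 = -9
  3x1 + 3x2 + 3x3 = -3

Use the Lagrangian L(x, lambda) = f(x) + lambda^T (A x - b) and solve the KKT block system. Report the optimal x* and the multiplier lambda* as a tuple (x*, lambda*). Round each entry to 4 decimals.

Form the Lagrangian:
  L(x, lambda) = (1/2) x^T Q x + c^T x + lambda^T (A x - b)
Stationarity (grad_x L = 0): Q x + c + A^T lambda = 0.
Primal feasibility: A x = b.

This gives the KKT block system:
  [ Q   A^T ] [ x     ]   [-c ]
  [ A    0  ] [ lambda ] = [ b ]

Solving the linear system:
  x*      = (-1.2692, 1, -0.7308)
  lambda* = (4.5128, 0.4744)
  f(x*)   = 23.0577

x* = (-1.2692, 1, -0.7308), lambda* = (4.5128, 0.4744)


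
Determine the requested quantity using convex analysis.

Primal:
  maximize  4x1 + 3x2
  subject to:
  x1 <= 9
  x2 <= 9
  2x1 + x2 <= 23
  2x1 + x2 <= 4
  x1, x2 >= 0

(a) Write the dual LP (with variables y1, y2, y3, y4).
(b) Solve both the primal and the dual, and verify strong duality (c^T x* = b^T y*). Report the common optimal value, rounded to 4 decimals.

The standard primal-dual pair for 'max c^T x s.t. A x <= b, x >= 0' is:
  Dual:  min b^T y  s.t.  A^T y >= c,  y >= 0.

So the dual LP is:
  minimize  9y1 + 9y2 + 23y3 + 4y4
  subject to:
    y1 + 2y3 + 2y4 >= 4
    y2 + y3 + y4 >= 3
    y1, y2, y3, y4 >= 0

Solving the primal: x* = (0, 4).
  primal value c^T x* = 12.
Solving the dual: y* = (0, 0, 0, 3).
  dual value b^T y* = 12.
Strong duality: c^T x* = b^T y*. Confirmed.

12


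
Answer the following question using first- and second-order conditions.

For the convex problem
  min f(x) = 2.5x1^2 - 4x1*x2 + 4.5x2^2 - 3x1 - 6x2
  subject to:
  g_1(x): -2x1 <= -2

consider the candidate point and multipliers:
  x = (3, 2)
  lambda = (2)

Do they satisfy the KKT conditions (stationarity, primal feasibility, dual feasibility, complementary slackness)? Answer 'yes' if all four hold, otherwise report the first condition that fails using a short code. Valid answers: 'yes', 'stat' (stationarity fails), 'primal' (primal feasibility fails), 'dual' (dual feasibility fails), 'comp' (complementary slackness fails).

Gradient of f: grad f(x) = Q x + c = (4, 0)
Constraint values g_i(x) = a_i^T x - b_i:
  g_1((3, 2)) = -4
Stationarity residual: grad f(x) + sum_i lambda_i a_i = (0, 0)
  -> stationarity OK
Primal feasibility (all g_i <= 0): OK
Dual feasibility (all lambda_i >= 0): OK
Complementary slackness (lambda_i * g_i(x) = 0 for all i): FAILS

Verdict: the first failing condition is complementary_slackness -> comp.

comp


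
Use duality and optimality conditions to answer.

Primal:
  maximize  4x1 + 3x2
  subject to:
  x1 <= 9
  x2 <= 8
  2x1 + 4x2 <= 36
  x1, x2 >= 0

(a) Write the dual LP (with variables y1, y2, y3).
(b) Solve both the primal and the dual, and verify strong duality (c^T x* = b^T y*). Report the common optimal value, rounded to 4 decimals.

The standard primal-dual pair for 'max c^T x s.t. A x <= b, x >= 0' is:
  Dual:  min b^T y  s.t.  A^T y >= c,  y >= 0.

So the dual LP is:
  minimize  9y1 + 8y2 + 36y3
  subject to:
    y1 + 2y3 >= 4
    y2 + 4y3 >= 3
    y1, y2, y3 >= 0

Solving the primal: x* = (9, 4.5).
  primal value c^T x* = 49.5.
Solving the dual: y* = (2.5, 0, 0.75).
  dual value b^T y* = 49.5.
Strong duality: c^T x* = b^T y*. Confirmed.

49.5


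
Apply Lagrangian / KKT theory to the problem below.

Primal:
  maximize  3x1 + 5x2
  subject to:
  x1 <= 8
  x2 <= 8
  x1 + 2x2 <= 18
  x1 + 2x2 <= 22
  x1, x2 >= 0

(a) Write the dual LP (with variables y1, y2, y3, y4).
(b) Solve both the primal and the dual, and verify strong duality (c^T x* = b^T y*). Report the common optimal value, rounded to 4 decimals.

The standard primal-dual pair for 'max c^T x s.t. A x <= b, x >= 0' is:
  Dual:  min b^T y  s.t.  A^T y >= c,  y >= 0.

So the dual LP is:
  minimize  8y1 + 8y2 + 18y3 + 22y4
  subject to:
    y1 + y3 + y4 >= 3
    y2 + 2y3 + 2y4 >= 5
    y1, y2, y3, y4 >= 0

Solving the primal: x* = (8, 5).
  primal value c^T x* = 49.
Solving the dual: y* = (0.5, 0, 2.5, 0).
  dual value b^T y* = 49.
Strong duality: c^T x* = b^T y*. Confirmed.

49


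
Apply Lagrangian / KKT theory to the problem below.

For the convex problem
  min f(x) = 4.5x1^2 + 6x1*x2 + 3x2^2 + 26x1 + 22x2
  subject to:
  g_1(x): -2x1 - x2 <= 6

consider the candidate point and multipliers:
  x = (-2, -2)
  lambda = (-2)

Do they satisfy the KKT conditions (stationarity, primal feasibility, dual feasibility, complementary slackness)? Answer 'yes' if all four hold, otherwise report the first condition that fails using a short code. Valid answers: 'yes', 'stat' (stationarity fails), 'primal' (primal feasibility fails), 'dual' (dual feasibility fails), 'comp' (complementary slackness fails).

Gradient of f: grad f(x) = Q x + c = (-4, -2)
Constraint values g_i(x) = a_i^T x - b_i:
  g_1((-2, -2)) = 0
Stationarity residual: grad f(x) + sum_i lambda_i a_i = (0, 0)
  -> stationarity OK
Primal feasibility (all g_i <= 0): OK
Dual feasibility (all lambda_i >= 0): FAILS
Complementary slackness (lambda_i * g_i(x) = 0 for all i): OK

Verdict: the first failing condition is dual_feasibility -> dual.

dual


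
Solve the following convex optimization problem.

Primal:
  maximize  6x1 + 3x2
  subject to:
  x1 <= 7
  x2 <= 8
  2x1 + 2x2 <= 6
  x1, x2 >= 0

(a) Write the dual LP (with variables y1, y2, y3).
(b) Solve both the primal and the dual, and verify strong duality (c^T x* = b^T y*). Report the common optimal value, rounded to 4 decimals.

The standard primal-dual pair for 'max c^T x s.t. A x <= b, x >= 0' is:
  Dual:  min b^T y  s.t.  A^T y >= c,  y >= 0.

So the dual LP is:
  minimize  7y1 + 8y2 + 6y3
  subject to:
    y1 + 2y3 >= 6
    y2 + 2y3 >= 3
    y1, y2, y3 >= 0

Solving the primal: x* = (3, 0).
  primal value c^T x* = 18.
Solving the dual: y* = (0, 0, 3).
  dual value b^T y* = 18.
Strong duality: c^T x* = b^T y*. Confirmed.

18


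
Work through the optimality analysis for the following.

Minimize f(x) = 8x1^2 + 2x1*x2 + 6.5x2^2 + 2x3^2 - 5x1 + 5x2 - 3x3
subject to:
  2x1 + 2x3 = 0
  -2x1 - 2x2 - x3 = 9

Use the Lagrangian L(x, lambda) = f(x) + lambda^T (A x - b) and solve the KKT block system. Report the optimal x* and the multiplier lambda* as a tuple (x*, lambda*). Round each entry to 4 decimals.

Form the Lagrangian:
  L(x, lambda) = (1/2) x^T Q x + c^T x + lambda^T (A x - b)
Stationarity (grad_x L = 0): Q x + c + A^T lambda = 0.
Primal feasibility: A x = b.

This gives the KKT block system:
  [ Q   A^T ] [ x     ]   [-c ]
  [ A    0  ] [ lambda ] = [ b ]

Solving the linear system:
  x*      = (-0.7412, -4.1294, 0.7412)
  lambda* = (-12.5235, -25.0824)
  f(x*)   = 103.2882

x* = (-0.7412, -4.1294, 0.7412), lambda* = (-12.5235, -25.0824)


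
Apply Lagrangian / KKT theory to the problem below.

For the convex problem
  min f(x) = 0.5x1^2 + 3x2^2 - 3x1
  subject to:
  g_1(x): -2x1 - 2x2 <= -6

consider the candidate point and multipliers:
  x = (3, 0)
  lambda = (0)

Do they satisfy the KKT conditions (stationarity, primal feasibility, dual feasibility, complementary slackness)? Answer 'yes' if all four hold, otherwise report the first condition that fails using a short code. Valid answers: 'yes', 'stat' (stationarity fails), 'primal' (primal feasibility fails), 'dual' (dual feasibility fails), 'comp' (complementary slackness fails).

Gradient of f: grad f(x) = Q x + c = (0, 0)
Constraint values g_i(x) = a_i^T x - b_i:
  g_1((3, 0)) = 0
Stationarity residual: grad f(x) + sum_i lambda_i a_i = (0, 0)
  -> stationarity OK
Primal feasibility (all g_i <= 0): OK
Dual feasibility (all lambda_i >= 0): OK
Complementary slackness (lambda_i * g_i(x) = 0 for all i): OK

Verdict: yes, KKT holds.

yes


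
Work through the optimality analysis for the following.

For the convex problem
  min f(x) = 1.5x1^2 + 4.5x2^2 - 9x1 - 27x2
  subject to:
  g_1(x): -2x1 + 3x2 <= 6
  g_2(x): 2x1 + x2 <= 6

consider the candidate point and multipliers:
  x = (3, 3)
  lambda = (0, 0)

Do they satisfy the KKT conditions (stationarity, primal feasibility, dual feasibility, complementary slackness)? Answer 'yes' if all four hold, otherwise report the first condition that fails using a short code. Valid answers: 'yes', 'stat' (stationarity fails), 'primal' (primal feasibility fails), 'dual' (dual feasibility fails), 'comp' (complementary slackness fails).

Gradient of f: grad f(x) = Q x + c = (0, 0)
Constraint values g_i(x) = a_i^T x - b_i:
  g_1((3, 3)) = -3
  g_2((3, 3)) = 3
Stationarity residual: grad f(x) + sum_i lambda_i a_i = (0, 0)
  -> stationarity OK
Primal feasibility (all g_i <= 0): FAILS
Dual feasibility (all lambda_i >= 0): OK
Complementary slackness (lambda_i * g_i(x) = 0 for all i): OK

Verdict: the first failing condition is primal_feasibility -> primal.

primal


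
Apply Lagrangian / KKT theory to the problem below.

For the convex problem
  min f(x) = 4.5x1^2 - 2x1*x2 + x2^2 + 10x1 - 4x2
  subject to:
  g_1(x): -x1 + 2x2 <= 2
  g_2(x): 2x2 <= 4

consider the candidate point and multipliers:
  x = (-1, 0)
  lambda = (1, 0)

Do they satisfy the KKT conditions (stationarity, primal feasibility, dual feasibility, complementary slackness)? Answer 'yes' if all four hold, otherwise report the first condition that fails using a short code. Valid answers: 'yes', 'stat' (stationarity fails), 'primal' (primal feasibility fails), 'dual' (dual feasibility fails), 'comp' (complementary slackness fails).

Gradient of f: grad f(x) = Q x + c = (1, -2)
Constraint values g_i(x) = a_i^T x - b_i:
  g_1((-1, 0)) = -1
  g_2((-1, 0)) = -4
Stationarity residual: grad f(x) + sum_i lambda_i a_i = (0, 0)
  -> stationarity OK
Primal feasibility (all g_i <= 0): OK
Dual feasibility (all lambda_i >= 0): OK
Complementary slackness (lambda_i * g_i(x) = 0 for all i): FAILS

Verdict: the first failing condition is complementary_slackness -> comp.

comp


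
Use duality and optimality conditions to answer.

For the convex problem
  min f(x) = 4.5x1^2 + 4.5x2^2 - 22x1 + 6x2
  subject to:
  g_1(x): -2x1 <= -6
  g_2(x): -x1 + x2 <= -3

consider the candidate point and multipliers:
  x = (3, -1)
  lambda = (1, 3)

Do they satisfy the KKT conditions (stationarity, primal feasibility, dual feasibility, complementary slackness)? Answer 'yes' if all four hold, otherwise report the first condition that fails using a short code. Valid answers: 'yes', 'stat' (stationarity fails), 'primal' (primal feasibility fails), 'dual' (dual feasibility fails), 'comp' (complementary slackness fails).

Gradient of f: grad f(x) = Q x + c = (5, -3)
Constraint values g_i(x) = a_i^T x - b_i:
  g_1((3, -1)) = 0
  g_2((3, -1)) = -1
Stationarity residual: grad f(x) + sum_i lambda_i a_i = (0, 0)
  -> stationarity OK
Primal feasibility (all g_i <= 0): OK
Dual feasibility (all lambda_i >= 0): OK
Complementary slackness (lambda_i * g_i(x) = 0 for all i): FAILS

Verdict: the first failing condition is complementary_slackness -> comp.

comp


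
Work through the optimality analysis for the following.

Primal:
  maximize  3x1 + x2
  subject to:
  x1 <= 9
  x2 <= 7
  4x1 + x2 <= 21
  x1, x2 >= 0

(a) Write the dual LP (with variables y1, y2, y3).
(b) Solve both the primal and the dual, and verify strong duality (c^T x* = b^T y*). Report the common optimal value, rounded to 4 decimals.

The standard primal-dual pair for 'max c^T x s.t. A x <= b, x >= 0' is:
  Dual:  min b^T y  s.t.  A^T y >= c,  y >= 0.

So the dual LP is:
  minimize  9y1 + 7y2 + 21y3
  subject to:
    y1 + 4y3 >= 3
    y2 + y3 >= 1
    y1, y2, y3 >= 0

Solving the primal: x* = (3.5, 7).
  primal value c^T x* = 17.5.
Solving the dual: y* = (0, 0.25, 0.75).
  dual value b^T y* = 17.5.
Strong duality: c^T x* = b^T y*. Confirmed.

17.5


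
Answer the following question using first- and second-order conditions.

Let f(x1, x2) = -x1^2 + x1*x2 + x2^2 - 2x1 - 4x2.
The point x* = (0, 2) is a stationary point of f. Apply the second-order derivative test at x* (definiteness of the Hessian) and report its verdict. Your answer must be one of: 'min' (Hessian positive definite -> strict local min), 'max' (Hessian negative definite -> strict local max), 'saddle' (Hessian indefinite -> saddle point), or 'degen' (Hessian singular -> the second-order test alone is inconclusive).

Compute the Hessian H = grad^2 f:
  H = [[-2, 1], [1, 2]]
Verify stationarity: grad f(x*) = H x* + g = (0, 0).
Eigenvalues of H: -2.2361, 2.2361.
Eigenvalues have mixed signs, so H is indefinite -> x* is a saddle point.

saddle


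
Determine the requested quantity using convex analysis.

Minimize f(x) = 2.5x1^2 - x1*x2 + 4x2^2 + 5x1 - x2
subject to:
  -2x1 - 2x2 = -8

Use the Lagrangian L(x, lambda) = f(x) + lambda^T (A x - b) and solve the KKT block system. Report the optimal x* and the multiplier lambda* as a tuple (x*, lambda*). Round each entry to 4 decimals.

Form the Lagrangian:
  L(x, lambda) = (1/2) x^T Q x + c^T x + lambda^T (A x - b)
Stationarity (grad_x L = 0): Q x + c + A^T lambda = 0.
Primal feasibility: A x = b.

This gives the KKT block system:
  [ Q   A^T ] [ x     ]   [-c ]
  [ A    0  ] [ lambda ] = [ b ]

Solving the linear system:
  x*      = (2, 2)
  lambda* = (6.5)
  f(x*)   = 30

x* = (2, 2), lambda* = (6.5)


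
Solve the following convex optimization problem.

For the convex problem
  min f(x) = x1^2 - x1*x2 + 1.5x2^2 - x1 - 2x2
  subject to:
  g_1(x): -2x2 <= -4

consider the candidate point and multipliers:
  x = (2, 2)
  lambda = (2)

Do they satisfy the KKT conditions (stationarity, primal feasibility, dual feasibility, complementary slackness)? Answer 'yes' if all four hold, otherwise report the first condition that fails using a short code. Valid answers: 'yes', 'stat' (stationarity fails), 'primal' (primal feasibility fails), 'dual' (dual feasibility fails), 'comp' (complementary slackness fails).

Gradient of f: grad f(x) = Q x + c = (1, 2)
Constraint values g_i(x) = a_i^T x - b_i:
  g_1((2, 2)) = 0
Stationarity residual: grad f(x) + sum_i lambda_i a_i = (1, -2)
  -> stationarity FAILS
Primal feasibility (all g_i <= 0): OK
Dual feasibility (all lambda_i >= 0): OK
Complementary slackness (lambda_i * g_i(x) = 0 for all i): OK

Verdict: the first failing condition is stationarity -> stat.

stat


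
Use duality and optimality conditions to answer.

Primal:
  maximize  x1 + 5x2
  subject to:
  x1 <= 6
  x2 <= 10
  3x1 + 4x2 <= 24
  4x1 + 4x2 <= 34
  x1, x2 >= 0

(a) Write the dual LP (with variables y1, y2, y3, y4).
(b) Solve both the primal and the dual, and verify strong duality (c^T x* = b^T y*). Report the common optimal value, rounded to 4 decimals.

The standard primal-dual pair for 'max c^T x s.t. A x <= b, x >= 0' is:
  Dual:  min b^T y  s.t.  A^T y >= c,  y >= 0.

So the dual LP is:
  minimize  6y1 + 10y2 + 24y3 + 34y4
  subject to:
    y1 + 3y3 + 4y4 >= 1
    y2 + 4y3 + 4y4 >= 5
    y1, y2, y3, y4 >= 0

Solving the primal: x* = (0, 6).
  primal value c^T x* = 30.
Solving the dual: y* = (0, 0, 1.25, 0).
  dual value b^T y* = 30.
Strong duality: c^T x* = b^T y*. Confirmed.

30


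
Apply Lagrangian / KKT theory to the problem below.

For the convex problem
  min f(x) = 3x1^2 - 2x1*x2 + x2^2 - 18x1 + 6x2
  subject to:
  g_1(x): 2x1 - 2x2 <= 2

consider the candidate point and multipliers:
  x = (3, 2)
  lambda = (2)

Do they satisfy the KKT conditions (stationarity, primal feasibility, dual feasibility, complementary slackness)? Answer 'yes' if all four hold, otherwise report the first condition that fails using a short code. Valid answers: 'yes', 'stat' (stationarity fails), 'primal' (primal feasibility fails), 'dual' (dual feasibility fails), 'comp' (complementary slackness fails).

Gradient of f: grad f(x) = Q x + c = (-4, 4)
Constraint values g_i(x) = a_i^T x - b_i:
  g_1((3, 2)) = 0
Stationarity residual: grad f(x) + sum_i lambda_i a_i = (0, 0)
  -> stationarity OK
Primal feasibility (all g_i <= 0): OK
Dual feasibility (all lambda_i >= 0): OK
Complementary slackness (lambda_i * g_i(x) = 0 for all i): OK

Verdict: yes, KKT holds.

yes
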